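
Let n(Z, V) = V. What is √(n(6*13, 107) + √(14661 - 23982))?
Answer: √(107 + I*√9321) ≈ 11.205 + 4.308*I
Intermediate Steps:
√(n(6*13, 107) + √(14661 - 23982)) = √(107 + √(14661 - 23982)) = √(107 + √(-9321)) = √(107 + I*√9321)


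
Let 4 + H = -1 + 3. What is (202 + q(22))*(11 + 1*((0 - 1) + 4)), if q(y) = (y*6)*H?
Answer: -868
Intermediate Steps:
H = -2 (H = -4 + (-1 + 3) = -4 + 2 = -2)
q(y) = -12*y (q(y) = (y*6)*(-2) = (6*y)*(-2) = -12*y)
(202 + q(22))*(11 + 1*((0 - 1) + 4)) = (202 - 12*22)*(11 + 1*((0 - 1) + 4)) = (202 - 264)*(11 + 1*(-1 + 4)) = -62*(11 + 1*3) = -62*(11 + 3) = -62*14 = -868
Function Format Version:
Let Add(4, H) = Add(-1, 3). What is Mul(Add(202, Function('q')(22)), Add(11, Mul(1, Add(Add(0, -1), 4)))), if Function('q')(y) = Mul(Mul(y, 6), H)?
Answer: -868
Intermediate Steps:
H = -2 (H = Add(-4, Add(-1, 3)) = Add(-4, 2) = -2)
Function('q')(y) = Mul(-12, y) (Function('q')(y) = Mul(Mul(y, 6), -2) = Mul(Mul(6, y), -2) = Mul(-12, y))
Mul(Add(202, Function('q')(22)), Add(11, Mul(1, Add(Add(0, -1), 4)))) = Mul(Add(202, Mul(-12, 22)), Add(11, Mul(1, Add(Add(0, -1), 4)))) = Mul(Add(202, -264), Add(11, Mul(1, Add(-1, 4)))) = Mul(-62, Add(11, Mul(1, 3))) = Mul(-62, Add(11, 3)) = Mul(-62, 14) = -868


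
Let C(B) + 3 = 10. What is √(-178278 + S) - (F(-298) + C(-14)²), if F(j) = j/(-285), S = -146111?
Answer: -14263/285 + I*√324389 ≈ -50.046 + 569.55*I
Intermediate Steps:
C(B) = 7 (C(B) = -3 + 10 = 7)
F(j) = -j/285 (F(j) = j*(-1/285) = -j/285)
√(-178278 + S) - (F(-298) + C(-14)²) = √(-178278 - 146111) - (-1/285*(-298) + 7²) = √(-324389) - (298/285 + 49) = I*√324389 - 1*14263/285 = I*√324389 - 14263/285 = -14263/285 + I*√324389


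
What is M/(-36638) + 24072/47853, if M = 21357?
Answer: -6668885/83487534 ≈ -0.079879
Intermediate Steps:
M/(-36638) + 24072/47853 = 21357/(-36638) + 24072/47853 = 21357*(-1/36638) + 24072*(1/47853) = -3051/5234 + 8024/15951 = -6668885/83487534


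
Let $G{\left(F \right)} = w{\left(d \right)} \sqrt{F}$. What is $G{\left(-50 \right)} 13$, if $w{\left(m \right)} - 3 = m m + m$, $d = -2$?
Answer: $325 i \sqrt{2} \approx 459.62 i$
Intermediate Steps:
$w{\left(m \right)} = 3 + m + m^{2}$ ($w{\left(m \right)} = 3 + \left(m m + m\right) = 3 + \left(m^{2} + m\right) = 3 + \left(m + m^{2}\right) = 3 + m + m^{2}$)
$G{\left(F \right)} = 5 \sqrt{F}$ ($G{\left(F \right)} = \left(3 - 2 + \left(-2\right)^{2}\right) \sqrt{F} = \left(3 - 2 + 4\right) \sqrt{F} = 5 \sqrt{F}$)
$G{\left(-50 \right)} 13 = 5 \sqrt{-50} \cdot 13 = 5 \cdot 5 i \sqrt{2} \cdot 13 = 25 i \sqrt{2} \cdot 13 = 325 i \sqrt{2}$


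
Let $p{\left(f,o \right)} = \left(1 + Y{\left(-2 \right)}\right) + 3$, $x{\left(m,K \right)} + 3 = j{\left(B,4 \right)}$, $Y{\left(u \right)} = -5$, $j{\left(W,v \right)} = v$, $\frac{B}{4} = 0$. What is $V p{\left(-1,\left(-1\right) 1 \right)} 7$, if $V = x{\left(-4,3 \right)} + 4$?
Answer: $-35$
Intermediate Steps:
$B = 0$ ($B = 4 \cdot 0 = 0$)
$x{\left(m,K \right)} = 1$ ($x{\left(m,K \right)} = -3 + 4 = 1$)
$p{\left(f,o \right)} = -1$ ($p{\left(f,o \right)} = \left(1 - 5\right) + 3 = -4 + 3 = -1$)
$V = 5$ ($V = 1 + 4 = 5$)
$V p{\left(-1,\left(-1\right) 1 \right)} 7 = 5 \left(-1\right) 7 = \left(-5\right) 7 = -35$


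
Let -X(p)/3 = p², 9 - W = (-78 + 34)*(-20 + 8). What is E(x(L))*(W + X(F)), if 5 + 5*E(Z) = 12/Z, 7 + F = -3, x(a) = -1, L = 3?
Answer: 13923/5 ≈ 2784.6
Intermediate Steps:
W = -519 (W = 9 - (-78 + 34)*(-20 + 8) = 9 - (-44)*(-12) = 9 - 1*528 = 9 - 528 = -519)
F = -10 (F = -7 - 3 = -10)
X(p) = -3*p²
E(Z) = -1 + 12/(5*Z) (E(Z) = -1 + (12/Z)/5 = -1 + 12/(5*Z))
E(x(L))*(W + X(F)) = ((12/5 - 1*(-1))/(-1))*(-519 - 3*(-10)²) = (-(12/5 + 1))*(-519 - 3*100) = (-1*17/5)*(-519 - 300) = -17/5*(-819) = 13923/5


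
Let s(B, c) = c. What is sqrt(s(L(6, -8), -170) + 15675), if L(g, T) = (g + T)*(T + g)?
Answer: sqrt(15505) ≈ 124.52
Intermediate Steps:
L(g, T) = (T + g)**2 (L(g, T) = (T + g)*(T + g) = (T + g)**2)
sqrt(s(L(6, -8), -170) + 15675) = sqrt(-170 + 15675) = sqrt(15505)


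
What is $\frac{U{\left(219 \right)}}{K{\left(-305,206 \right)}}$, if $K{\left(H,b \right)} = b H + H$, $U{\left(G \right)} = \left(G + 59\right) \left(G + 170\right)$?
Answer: $- \frac{108142}{63135} \approx -1.7129$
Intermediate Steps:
$U{\left(G \right)} = \left(59 + G\right) \left(170 + G\right)$
$K{\left(H,b \right)} = H + H b$ ($K{\left(H,b \right)} = H b + H = H + H b$)
$\frac{U{\left(219 \right)}}{K{\left(-305,206 \right)}} = \frac{10030 + 219^{2} + 229 \cdot 219}{\left(-305\right) \left(1 + 206\right)} = \frac{10030 + 47961 + 50151}{\left(-305\right) 207} = \frac{108142}{-63135} = 108142 \left(- \frac{1}{63135}\right) = - \frac{108142}{63135}$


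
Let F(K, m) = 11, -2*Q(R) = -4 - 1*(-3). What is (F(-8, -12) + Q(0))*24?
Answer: 276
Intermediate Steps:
Q(R) = ½ (Q(R) = -(-4 - 1*(-3))/2 = -(-4 + 3)/2 = -½*(-1) = ½)
(F(-8, -12) + Q(0))*24 = (11 + ½)*24 = (23/2)*24 = 276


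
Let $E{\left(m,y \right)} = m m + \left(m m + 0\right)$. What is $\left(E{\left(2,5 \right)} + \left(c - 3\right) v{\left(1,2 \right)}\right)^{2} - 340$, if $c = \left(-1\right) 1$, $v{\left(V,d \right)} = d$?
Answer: $-340$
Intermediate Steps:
$c = -1$
$E{\left(m,y \right)} = 2 m^{2}$ ($E{\left(m,y \right)} = m^{2} + \left(m^{2} + 0\right) = m^{2} + m^{2} = 2 m^{2}$)
$\left(E{\left(2,5 \right)} + \left(c - 3\right) v{\left(1,2 \right)}\right)^{2} - 340 = \left(2 \cdot 2^{2} + \left(-1 - 3\right) 2\right)^{2} - 340 = \left(2 \cdot 4 - 8\right)^{2} - 340 = \left(8 - 8\right)^{2} - 340 = 0^{2} - 340 = 0 - 340 = -340$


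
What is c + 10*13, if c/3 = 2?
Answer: 136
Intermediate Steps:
c = 6 (c = 3*2 = 6)
c + 10*13 = 6 + 10*13 = 6 + 130 = 136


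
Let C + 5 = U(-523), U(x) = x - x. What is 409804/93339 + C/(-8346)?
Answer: 1140230293/259669098 ≈ 4.3911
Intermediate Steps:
U(x) = 0
C = -5 (C = -5 + 0 = -5)
409804/93339 + C/(-8346) = 409804/93339 - 5/(-8346) = 409804*(1/93339) - 5*(-1/8346) = 409804/93339 + 5/8346 = 1140230293/259669098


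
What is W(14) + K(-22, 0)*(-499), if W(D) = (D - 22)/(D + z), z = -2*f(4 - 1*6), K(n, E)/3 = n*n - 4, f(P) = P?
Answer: -6467044/9 ≈ -7.1856e+5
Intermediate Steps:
K(n, E) = -12 + 3*n² (K(n, E) = 3*(n*n - 4) = 3*(n² - 4) = 3*(-4 + n²) = -12 + 3*n²)
z = 4 (z = -2*(4 - 1*6) = -2*(4 - 6) = -2*(-2) = 4)
W(D) = (-22 + D)/(4 + D) (W(D) = (D - 22)/(D + 4) = (-22 + D)/(4 + D))
W(14) + K(-22, 0)*(-499) = (-22 + 14)/(4 + 14) + (-12 + 3*(-22)²)*(-499) = -8/18 + (-12 + 3*484)*(-499) = (1/18)*(-8) + (-12 + 1452)*(-499) = -4/9 + 1440*(-499) = -4/9 - 718560 = -6467044/9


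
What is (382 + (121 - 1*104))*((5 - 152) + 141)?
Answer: -2394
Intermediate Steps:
(382 + (121 - 1*104))*((5 - 152) + 141) = (382 + (121 - 104))*(-147 + 141) = (382 + 17)*(-6) = 399*(-6) = -2394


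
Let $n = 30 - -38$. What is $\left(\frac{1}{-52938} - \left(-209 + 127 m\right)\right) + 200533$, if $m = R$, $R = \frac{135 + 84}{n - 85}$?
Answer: $\frac{10713489677}{52938} \approx 2.0238 \cdot 10^{5}$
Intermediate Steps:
$n = 68$ ($n = 30 + 38 = 68$)
$R = - \frac{219}{17}$ ($R = \frac{135 + 84}{68 - 85} = \frac{219}{-17} = 219 \left(- \frac{1}{17}\right) = - \frac{219}{17} \approx -12.882$)
$m = - \frac{219}{17} \approx -12.882$
$\left(\frac{1}{-52938} - \left(-209 + 127 m\right)\right) + 200533 = \left(\frac{1}{-52938} + \left(\left(-127\right) \left(- \frac{219}{17}\right) + 209\right)\right) + 200533 = \left(- \frac{1}{52938} + \left(\frac{27813}{17} + 209\right)\right) + 200533 = \left(- \frac{1}{52938} + \frac{31366}{17}\right) + 200533 = \frac{97673723}{52938} + 200533 = \frac{10713489677}{52938}$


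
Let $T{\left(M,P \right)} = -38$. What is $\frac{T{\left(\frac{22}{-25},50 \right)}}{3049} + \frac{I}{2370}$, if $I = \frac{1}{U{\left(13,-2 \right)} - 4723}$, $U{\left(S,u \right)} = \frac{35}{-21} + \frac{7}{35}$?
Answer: $- \frac{425488517}{34139610314} \approx -0.012463$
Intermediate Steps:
$U{\left(S,u \right)} = - \frac{22}{15}$ ($U{\left(S,u \right)} = 35 \left(- \frac{1}{21}\right) + 7 \cdot \frac{1}{35} = - \frac{5}{3} + \frac{1}{5} = - \frac{22}{15}$)
$I = - \frac{15}{70867}$ ($I = \frac{1}{- \frac{22}{15} - 4723} = \frac{1}{- \frac{70867}{15}} = - \frac{15}{70867} \approx -0.00021166$)
$\frac{T{\left(\frac{22}{-25},50 \right)}}{3049} + \frac{I}{2370} = - \frac{38}{3049} - \frac{15}{70867 \cdot 2370} = \left(-38\right) \frac{1}{3049} - \frac{1}{11196986} = - \frac{38}{3049} - \frac{1}{11196986} = - \frac{425488517}{34139610314}$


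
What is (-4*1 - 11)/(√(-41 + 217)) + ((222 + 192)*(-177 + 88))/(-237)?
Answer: 12282/79 - 15*√11/44 ≈ 154.34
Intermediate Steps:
(-4*1 - 11)/(√(-41 + 217)) + ((222 + 192)*(-177 + 88))/(-237) = (-4 - 11)/(√176) + (414*(-89))*(-1/237) = -15*√11/44 - 36846*(-1/237) = -15*√11/44 + 12282/79 = 12282/79 - 15*√11/44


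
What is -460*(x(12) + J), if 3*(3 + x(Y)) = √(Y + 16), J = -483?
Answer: 223560 - 920*√7/3 ≈ 2.2275e+5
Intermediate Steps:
x(Y) = -3 + √(16 + Y)/3 (x(Y) = -3 + √(Y + 16)/3 = -3 + √(16 + Y)/3)
-460*(x(12) + J) = -460*((-3 + √(16 + 12)/3) - 483) = -460*((-3 + √28/3) - 483) = -460*((-3 + (2*√7)/3) - 483) = -460*((-3 + 2*√7/3) - 483) = -460*(-486 + 2*√7/3) = 223560 - 920*√7/3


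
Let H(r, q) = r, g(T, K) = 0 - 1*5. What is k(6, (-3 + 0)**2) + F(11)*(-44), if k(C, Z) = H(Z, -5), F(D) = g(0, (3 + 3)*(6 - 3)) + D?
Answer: -255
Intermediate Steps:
g(T, K) = -5 (g(T, K) = 0 - 5 = -5)
F(D) = -5 + D
k(C, Z) = Z
k(6, (-3 + 0)**2) + F(11)*(-44) = (-3 + 0)**2 + (-5 + 11)*(-44) = (-3)**2 + 6*(-44) = 9 - 264 = -255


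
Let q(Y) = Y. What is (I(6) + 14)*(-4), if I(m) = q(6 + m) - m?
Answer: -80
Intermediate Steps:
I(m) = 6 (I(m) = (6 + m) - m = 6)
(I(6) + 14)*(-4) = (6 + 14)*(-4) = 20*(-4) = -80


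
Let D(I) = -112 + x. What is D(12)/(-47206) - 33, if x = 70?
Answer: -778878/23603 ≈ -32.999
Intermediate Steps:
D(I) = -42 (D(I) = -112 + 70 = -42)
D(12)/(-47206) - 33 = -42/(-47206) - 33 = -42*(-1/47206) - 33 = 21/23603 - 33 = -778878/23603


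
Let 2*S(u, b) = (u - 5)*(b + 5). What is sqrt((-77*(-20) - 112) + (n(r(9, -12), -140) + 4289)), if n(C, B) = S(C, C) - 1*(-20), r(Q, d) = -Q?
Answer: sqrt(5765) ≈ 75.928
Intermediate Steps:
S(u, b) = (-5 + u)*(5 + b)/2 (S(u, b) = ((u - 5)*(b + 5))/2 = ((-5 + u)*(5 + b))/2 = (-5 + u)*(5 + b)/2)
n(C, B) = 15/2 + C**2/2 (n(C, B) = (-25/2 - 5*C/2 + 5*C/2 + C*C/2) - 1*(-20) = (-25/2 - 5*C/2 + 5*C/2 + C**2/2) + 20 = (-25/2 + C**2/2) + 20 = 15/2 + C**2/2)
sqrt((-77*(-20) - 112) + (n(r(9, -12), -140) + 4289)) = sqrt((-77*(-20) - 112) + ((15/2 + (-1*9)**2/2) + 4289)) = sqrt((1540 - 112) + ((15/2 + (1/2)*(-9)**2) + 4289)) = sqrt(1428 + ((15/2 + (1/2)*81) + 4289)) = sqrt(1428 + ((15/2 + 81/2) + 4289)) = sqrt(1428 + (48 + 4289)) = sqrt(1428 + 4337) = sqrt(5765)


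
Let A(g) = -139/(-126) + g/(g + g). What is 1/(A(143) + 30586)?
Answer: 63/1927019 ≈ 3.2693e-5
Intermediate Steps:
A(g) = 101/63 (A(g) = -139*(-1/126) + g/((2*g)) = 139/126 + g*(1/(2*g)) = 139/126 + ½ = 101/63)
1/(A(143) + 30586) = 1/(101/63 + 30586) = 1/(1927019/63) = 63/1927019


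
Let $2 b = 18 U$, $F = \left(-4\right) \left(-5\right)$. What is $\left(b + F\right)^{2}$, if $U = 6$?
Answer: $5476$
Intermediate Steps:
$F = 20$
$b = 54$ ($b = \frac{18 \cdot 6}{2} = \frac{1}{2} \cdot 108 = 54$)
$\left(b + F\right)^{2} = \left(54 + 20\right)^{2} = 74^{2} = 5476$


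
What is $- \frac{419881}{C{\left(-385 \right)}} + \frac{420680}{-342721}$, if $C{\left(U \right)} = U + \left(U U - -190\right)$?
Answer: $- \frac{206175296601}{50732989630} \approx -4.0639$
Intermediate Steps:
$C{\left(U \right)} = 190 + U + U^{2}$ ($C{\left(U \right)} = U + \left(U^{2} + 190\right) = U + \left(190 + U^{2}\right) = 190 + U + U^{2}$)
$- \frac{419881}{C{\left(-385 \right)}} + \frac{420680}{-342721} = - \frac{419881}{190 - 385 + \left(-385\right)^{2}} + \frac{420680}{-342721} = - \frac{419881}{190 - 385 + 148225} + 420680 \left(- \frac{1}{342721}\right) = - \frac{419881}{148030} - \frac{420680}{342721} = - \frac{206175296601}{50732989630}$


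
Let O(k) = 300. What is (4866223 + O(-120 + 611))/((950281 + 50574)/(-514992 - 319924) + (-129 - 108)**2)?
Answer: 4063137917068/46895395949 ≈ 86.643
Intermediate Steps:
(4866223 + O(-120 + 611))/((950281 + 50574)/(-514992 - 319924) + (-129 - 108)**2) = (4866223 + 300)/((950281 + 50574)/(-514992 - 319924) + (-129 - 108)**2) = 4866523/(1000855/(-834916) + (-237)**2) = 4866523/(1000855*(-1/834916) + 56169) = 4866523/(-1000855/834916 + 56169) = 4866523/(46895395949/834916) = 4866523*(834916/46895395949) = 4063137917068/46895395949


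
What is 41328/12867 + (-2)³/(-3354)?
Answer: 23119508/7192653 ≈ 3.2143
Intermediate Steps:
41328/12867 + (-2)³/(-3354) = 41328*(1/12867) - 8*(-1/3354) = 13776/4289 + 4/1677 = 23119508/7192653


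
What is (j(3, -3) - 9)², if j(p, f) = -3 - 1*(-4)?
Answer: 64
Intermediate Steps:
j(p, f) = 1 (j(p, f) = -3 + 4 = 1)
(j(3, -3) - 9)² = (1 - 9)² = (-8)² = 64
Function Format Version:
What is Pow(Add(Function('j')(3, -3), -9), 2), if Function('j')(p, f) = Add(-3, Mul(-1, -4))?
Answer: 64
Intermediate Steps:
Function('j')(p, f) = 1 (Function('j')(p, f) = Add(-3, 4) = 1)
Pow(Add(Function('j')(3, -3), -9), 2) = Pow(Add(1, -9), 2) = Pow(-8, 2) = 64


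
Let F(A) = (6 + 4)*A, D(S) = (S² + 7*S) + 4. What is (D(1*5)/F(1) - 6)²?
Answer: 4/25 ≈ 0.16000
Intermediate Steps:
D(S) = 4 + S² + 7*S
F(A) = 10*A
(D(1*5)/F(1) - 6)² = ((4 + (1*5)² + 7*(1*5))/((10*1)) - 6)² = ((4 + 5² + 7*5)/10 - 6)² = ((4 + 25 + 35)*(⅒) - 6)² = (64*(⅒) - 6)² = (32/5 - 6)² = (⅖)² = 4/25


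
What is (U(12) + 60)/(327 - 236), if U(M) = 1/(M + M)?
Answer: 1441/2184 ≈ 0.65980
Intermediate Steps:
U(M) = 1/(2*M)
(U(12) + 60)/(327 - 236) = ((½)/12 + 60)/(327 - 236) = ((½)*(1/12) + 60)/91 = (1/24 + 60)*(1/91) = (1441/24)*(1/91) = 1441/2184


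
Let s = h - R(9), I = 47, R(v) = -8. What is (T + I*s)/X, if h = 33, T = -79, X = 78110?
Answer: 924/39055 ≈ 0.023659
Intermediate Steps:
s = 41 (s = 33 - 1*(-8) = 33 + 8 = 41)
(T + I*s)/X = (-79 + 47*41)/78110 = (-79 + 1927)*(1/78110) = 1848*(1/78110) = 924/39055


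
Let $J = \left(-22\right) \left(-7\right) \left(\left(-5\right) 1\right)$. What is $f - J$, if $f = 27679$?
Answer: $28449$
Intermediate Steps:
$J = -770$ ($J = 154 \left(-5\right) = -770$)
$f - J = 27679 - -770 = 27679 + 770 = 28449$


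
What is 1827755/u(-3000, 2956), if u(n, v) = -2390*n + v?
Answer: 1827755/7172956 ≈ 0.25481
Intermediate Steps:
u(n, v) = v - 2390*n
1827755/u(-3000, 2956) = 1827755/(2956 - 2390*(-3000)) = 1827755/(2956 + 7170000) = 1827755/7172956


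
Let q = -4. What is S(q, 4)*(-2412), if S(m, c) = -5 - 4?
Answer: 21708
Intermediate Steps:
S(m, c) = -9
S(q, 4)*(-2412) = -9*(-2412) = 21708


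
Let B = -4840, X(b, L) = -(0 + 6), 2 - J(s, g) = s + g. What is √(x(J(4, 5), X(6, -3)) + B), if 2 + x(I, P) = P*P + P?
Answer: 2*I*√1203 ≈ 69.369*I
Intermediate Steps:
J(s, g) = 2 - g - s (J(s, g) = 2 - (s + g) = 2 - (g + s) = 2 + (-g - s) = 2 - g - s)
X(b, L) = -6 (X(b, L) = -1*6 = -6)
x(I, P) = -2 + P + P² (x(I, P) = -2 + (P*P + P) = -2 + (P² + P) = -2 + (P + P²) = -2 + P + P²)
√(x(J(4, 5), X(6, -3)) + B) = √((-2 - 6 + (-6)²) - 4840) = √((-2 - 6 + 36) - 4840) = √(28 - 4840) = √(-4812) = 2*I*√1203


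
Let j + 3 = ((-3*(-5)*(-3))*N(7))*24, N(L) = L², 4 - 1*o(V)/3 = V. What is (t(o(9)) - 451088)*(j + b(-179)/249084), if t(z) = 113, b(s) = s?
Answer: 1981625145281075/83028 ≈ 2.3867e+10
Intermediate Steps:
o(V) = 12 - 3*V
j = -52923 (j = -3 + ((-3*(-5)*(-3))*7²)*24 = -3 + ((15*(-3))*49)*24 = -3 - 45*49*24 = -3 - 2205*24 = -3 - 52920 = -52923)
(t(o(9)) - 451088)*(j + b(-179)/249084) = (113 - 451088)*(-52923 - 179/249084) = -450975*(-52923 - 179*1/249084) = -450975*(-52923 - 179/249084) = -450975*(-13182272711/249084) = 1981625145281075/83028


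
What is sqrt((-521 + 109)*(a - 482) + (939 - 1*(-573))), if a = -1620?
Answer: 4*sqrt(54221) ≈ 931.42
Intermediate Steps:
sqrt((-521 + 109)*(a - 482) + (939 - 1*(-573))) = sqrt((-521 + 109)*(-1620 - 482) + (939 - 1*(-573))) = sqrt(-412*(-2102) + (939 + 573)) = sqrt(866024 + 1512) = sqrt(867536) = 4*sqrt(54221)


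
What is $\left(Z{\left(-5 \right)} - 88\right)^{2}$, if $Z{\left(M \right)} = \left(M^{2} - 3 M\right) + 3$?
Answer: $2025$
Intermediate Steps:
$Z{\left(M \right)} = 3 + M^{2} - 3 M$
$\left(Z{\left(-5 \right)} - 88\right)^{2} = \left(\left(3 + \left(-5\right)^{2} - -15\right) - 88\right)^{2} = \left(\left(3 + 25 + 15\right) - 88\right)^{2} = \left(43 - 88\right)^{2} = \left(-45\right)^{2} = 2025$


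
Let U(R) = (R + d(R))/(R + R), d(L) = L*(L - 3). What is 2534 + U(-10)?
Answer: 2528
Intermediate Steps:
d(L) = L*(-3 + L)
U(R) = (R + R*(-3 + R))/(2*R) (U(R) = (R + R*(-3 + R))/(R + R) = (R + R*(-3 + R))/((2*R)) = (R + R*(-3 + R))*(1/(2*R)) = (R + R*(-3 + R))/(2*R))
2534 + U(-10) = 2534 + (-1 + (1/2)*(-10)) = 2534 + (-1 - 5) = 2534 - 6 = 2528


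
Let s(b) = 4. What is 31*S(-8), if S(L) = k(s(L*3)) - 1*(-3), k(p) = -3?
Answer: 0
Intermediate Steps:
S(L) = 0 (S(L) = -3 - 1*(-3) = -3 + 3 = 0)
31*S(-8) = 31*0 = 0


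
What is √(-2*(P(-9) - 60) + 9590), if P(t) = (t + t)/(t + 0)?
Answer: √9706 ≈ 98.519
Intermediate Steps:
P(t) = 2 (P(t) = (2*t)/t = 2)
√(-2*(P(-9) - 60) + 9590) = √(-2*(2 - 60) + 9590) = √(-2*(-58) + 9590) = √(116 + 9590) = √9706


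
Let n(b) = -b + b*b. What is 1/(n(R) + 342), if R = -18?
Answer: 1/684 ≈ 0.0014620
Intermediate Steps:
n(b) = b² - b (n(b) = -b + b² = b² - b)
1/(n(R) + 342) = 1/(-18*(-1 - 18) + 342) = 1/(-18*(-19) + 342) = 1/(342 + 342) = 1/684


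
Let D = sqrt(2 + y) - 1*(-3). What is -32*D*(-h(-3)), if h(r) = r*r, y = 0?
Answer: 864 + 288*sqrt(2) ≈ 1271.3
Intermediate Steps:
h(r) = r**2
D = 3 + sqrt(2) (D = sqrt(2 + 0) - 1*(-3) = sqrt(2) + 3 = 3 + sqrt(2) ≈ 4.4142)
-32*D*(-h(-3)) = -32*(3 + sqrt(2))*(-1*(-3)**2) = -32*(3 + sqrt(2))*(-1*9) = -32*(3 + sqrt(2))*(-9) = -32*(-27 - 9*sqrt(2)) = 864 + 288*sqrt(2)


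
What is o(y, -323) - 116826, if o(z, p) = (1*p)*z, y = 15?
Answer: -121671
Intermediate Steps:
o(z, p) = p*z
o(y, -323) - 116826 = -323*15 - 116826 = -4845 - 116826 = -121671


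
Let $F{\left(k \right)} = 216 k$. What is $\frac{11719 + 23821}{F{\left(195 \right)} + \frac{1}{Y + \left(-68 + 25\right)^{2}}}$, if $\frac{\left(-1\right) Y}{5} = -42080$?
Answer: $\frac{7543329460}{8939927881} \approx 0.84378$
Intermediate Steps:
$Y = 210400$ ($Y = \left(-5\right) \left(-42080\right) = 210400$)
$\frac{11719 + 23821}{F{\left(195 \right)} + \frac{1}{Y + \left(-68 + 25\right)^{2}}} = \frac{11719 + 23821}{216 \cdot 195 + \frac{1}{210400 + \left(-68 + 25\right)^{2}}} = \frac{35540}{42120 + \frac{1}{210400 + \left(-43\right)^{2}}} = \frac{35540}{42120 + \frac{1}{210400 + 1849}} = \frac{35540}{42120 + \frac{1}{212249}} = \frac{35540}{\frac{8939927881}{212249}} = 35540 \cdot \frac{212249}{8939927881} = \frac{7543329460}{8939927881}$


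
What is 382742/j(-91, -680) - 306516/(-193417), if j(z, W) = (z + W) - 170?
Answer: -10534339694/26000771 ≈ -405.15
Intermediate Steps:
j(z, W) = -170 + W + z (j(z, W) = (W + z) - 170 = -170 + W + z)
382742/j(-91, -680) - 306516/(-193417) = 382742/(-170 - 680 - 91) - 306516/(-193417) = 382742/(-941) - 306516*(-1/193417) = 382742*(-1/941) + 43788/27631 = -382742/941 + 43788/27631 = -10534339694/26000771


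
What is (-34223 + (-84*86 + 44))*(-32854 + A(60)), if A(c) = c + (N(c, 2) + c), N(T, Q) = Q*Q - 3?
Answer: 1355244399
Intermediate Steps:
N(T, Q) = -3 + Q² (N(T, Q) = Q² - 3 = -3 + Q²)
A(c) = 1 + 2*c (A(c) = c + ((-3 + 2²) + c) = c + ((-3 + 4) + c) = c + (1 + c) = 1 + 2*c)
(-34223 + (-84*86 + 44))*(-32854 + A(60)) = (-34223 + (-84*86 + 44))*(-32854 + (1 + 2*60)) = (-34223 + (-7224 + 44))*(-32854 + (1 + 120)) = (-34223 - 7180)*(-32854 + 121) = -41403*(-32733) = 1355244399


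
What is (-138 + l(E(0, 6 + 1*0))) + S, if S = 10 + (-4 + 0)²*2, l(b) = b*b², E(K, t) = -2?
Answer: -104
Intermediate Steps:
l(b) = b³
S = 42 (S = 10 + (-4)²*2 = 10 + 16*2 = 10 + 32 = 42)
(-138 + l(E(0, 6 + 1*0))) + S = (-138 + (-2)³) + 42 = (-138 - 8) + 42 = -146 + 42 = -104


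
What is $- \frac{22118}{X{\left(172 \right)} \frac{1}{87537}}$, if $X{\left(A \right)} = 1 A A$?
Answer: $- \frac{968071683}{14792} \approx -65446.0$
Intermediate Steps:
$X{\left(A \right)} = A^{2}$ ($X{\left(A \right)} = A A = A^{2}$)
$- \frac{22118}{X{\left(172 \right)} \frac{1}{87537}} = - \frac{22118}{172^{2} \cdot \frac{1}{87537}} = - \frac{22118}{29584 \cdot \frac{1}{87537}} = - \frac{22118}{\frac{29584}{87537}} = \left(-22118\right) \frac{87537}{29584} = - \frac{968071683}{14792}$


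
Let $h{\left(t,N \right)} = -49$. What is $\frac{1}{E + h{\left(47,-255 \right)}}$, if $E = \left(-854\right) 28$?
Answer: $- \frac{1}{23961} \approx -4.1734 \cdot 10^{-5}$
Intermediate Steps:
$E = -23912$
$\frac{1}{E + h{\left(47,-255 \right)}} = \frac{1}{-23912 - 49} = \frac{1}{-23961} = - \frac{1}{23961}$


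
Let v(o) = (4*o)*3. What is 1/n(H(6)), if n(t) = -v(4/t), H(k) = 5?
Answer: -5/48 ≈ -0.10417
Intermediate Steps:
v(o) = 12*o
n(t) = -48/t (n(t) = -12*4/t = -48/t)
1/n(H(6)) = 1/(-48/5) = -5/48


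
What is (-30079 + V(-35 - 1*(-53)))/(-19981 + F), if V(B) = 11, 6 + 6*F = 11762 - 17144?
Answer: 30068/20879 ≈ 1.4401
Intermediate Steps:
F = -898 (F = -1 + (11762 - 17144)/6 = -1 + (1/6)*(-5382) = -1 - 897 = -898)
(-30079 + V(-35 - 1*(-53)))/(-19981 + F) = (-30079 + 11)/(-19981 - 898) = -30068/(-20879) = -30068*(-1/20879) = 30068/20879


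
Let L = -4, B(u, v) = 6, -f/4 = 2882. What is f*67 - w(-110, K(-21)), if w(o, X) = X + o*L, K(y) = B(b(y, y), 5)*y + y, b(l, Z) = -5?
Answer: -772669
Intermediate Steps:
f = -11528 (f = -4*2882 = -11528)
K(y) = 7*y (K(y) = 6*y + y = 7*y)
w(o, X) = X - 4*o (w(o, X) = X + o*(-4) = X - 4*o)
f*67 - w(-110, K(-21)) = -11528*67 - (7*(-21) - 4*(-110)) = -772376 - (-147 + 440) = -772376 - 1*293 = -772376 - 293 = -772669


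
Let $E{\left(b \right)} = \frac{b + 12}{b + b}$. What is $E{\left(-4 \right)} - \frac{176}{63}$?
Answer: $- \frac{239}{63} \approx -3.7937$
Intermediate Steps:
$E{\left(b \right)} = \frac{12 + b}{2 b}$
$E{\left(-4 \right)} - \frac{176}{63} = \frac{12 - 4}{2 \left(-4\right)} - \frac{176}{63} = \frac{1}{2} \left(- \frac{1}{4}\right) 8 - 176 \cdot \frac{1}{63} = -1 - \frac{176}{63} = - \frac{239}{63}$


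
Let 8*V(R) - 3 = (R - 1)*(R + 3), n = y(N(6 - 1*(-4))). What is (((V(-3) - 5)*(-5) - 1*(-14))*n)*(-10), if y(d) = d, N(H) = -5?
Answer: 7425/4 ≈ 1856.3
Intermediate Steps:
n = -5
V(R) = 3/8 + (-1 + R)*(3 + R)/8 (V(R) = 3/8 + ((R - 1)*(R + 3))/8 = 3/8 + ((-1 + R)*(3 + R))/8 = 3/8 + (-1 + R)*(3 + R)/8)
(((V(-3) - 5)*(-5) - 1*(-14))*n)*(-10) = ((((⅛)*(-3)*(2 - 3) - 5)*(-5) - 1*(-14))*(-5))*(-10) = ((((⅛)*(-3)*(-1) - 5)*(-5) + 14)*(-5))*(-10) = (((3/8 - 5)*(-5) + 14)*(-5))*(-10) = ((-37/8*(-5) + 14)*(-5))*(-10) = ((185/8 + 14)*(-5))*(-10) = ((297/8)*(-5))*(-10) = -1485/8*(-10) = 7425/4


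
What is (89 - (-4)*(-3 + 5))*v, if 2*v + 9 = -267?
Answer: -13386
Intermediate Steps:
v = -138 (v = -9/2 + (½)*(-267) = -9/2 - 267/2 = -138)
(89 - (-4)*(-3 + 5))*v = (89 - (-4)*(-3 + 5))*(-138) = (89 - (-4)*2)*(-138) = (89 - 1*(-8))*(-138) = (89 + 8)*(-138) = 97*(-138) = -13386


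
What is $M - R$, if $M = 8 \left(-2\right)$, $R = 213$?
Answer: $-229$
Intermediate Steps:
$M = -16$
$M - R = -16 - 213 = -229$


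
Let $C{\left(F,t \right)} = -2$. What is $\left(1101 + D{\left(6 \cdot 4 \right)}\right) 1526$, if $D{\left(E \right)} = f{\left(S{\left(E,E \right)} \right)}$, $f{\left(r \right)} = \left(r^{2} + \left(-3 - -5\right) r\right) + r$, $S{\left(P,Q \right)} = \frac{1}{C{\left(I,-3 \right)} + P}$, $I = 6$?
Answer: $\frac{406641613}{242} \approx 1.6803 \cdot 10^{6}$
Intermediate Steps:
$S{\left(P,Q \right)} = \frac{1}{-2 + P}$
$f{\left(r \right)} = r^{2} + 3 r$ ($f{\left(r \right)} = \left(r^{2} + \left(-3 + 5\right) r\right) + r = \left(r^{2} + 2 r\right) + r = r^{2} + 3 r$)
$D{\left(E \right)} = \frac{3 + \frac{1}{-2 + E}}{-2 + E}$
$\left(1101 + D{\left(6 \cdot 4 \right)}\right) 1526 = \left(1101 + \frac{-5 + 3 \cdot 6 \cdot 4}{\left(-2 + 6 \cdot 4\right)^{2}}\right) 1526 = \left(1101 + \frac{-5 + 3 \cdot 24}{\left(-2 + 24\right)^{2}}\right) 1526 = \left(1101 + \frac{-5 + 72}{484}\right) 1526 = \left(1101 + \frac{1}{484} \cdot 67\right) 1526 = \left(1101 + \frac{67}{484}\right) 1526 = \frac{532951}{484} \cdot 1526 = \frac{406641613}{242}$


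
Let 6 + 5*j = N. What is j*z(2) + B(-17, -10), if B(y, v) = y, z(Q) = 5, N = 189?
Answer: 166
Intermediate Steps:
j = 183/5 (j = -6/5 + (⅕)*189 = -6/5 + 189/5 = 183/5 ≈ 36.600)
j*z(2) + B(-17, -10) = (183/5)*5 - 17 = 183 - 17 = 166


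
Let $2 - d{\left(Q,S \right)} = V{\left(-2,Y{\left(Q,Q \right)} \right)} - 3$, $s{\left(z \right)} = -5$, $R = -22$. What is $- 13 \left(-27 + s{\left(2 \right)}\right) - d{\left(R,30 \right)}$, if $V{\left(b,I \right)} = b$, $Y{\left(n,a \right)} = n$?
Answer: $409$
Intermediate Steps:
$d{\left(Q,S \right)} = 7$ ($d{\left(Q,S \right)} = 2 - \left(-2 - 3\right) = 2 - -5 = 2 + 5 = 7$)
$- 13 \left(-27 + s{\left(2 \right)}\right) - d{\left(R,30 \right)} = - 13 \left(-27 - 5\right) - 7 = \left(-13\right) \left(-32\right) - 7 = 416 - 7 = 409$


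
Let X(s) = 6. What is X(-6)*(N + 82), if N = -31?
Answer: 306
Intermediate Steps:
X(-6)*(N + 82) = 6*(-31 + 82) = 6*51 = 306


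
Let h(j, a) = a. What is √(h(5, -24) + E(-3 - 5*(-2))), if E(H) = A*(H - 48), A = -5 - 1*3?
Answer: 4*√19 ≈ 17.436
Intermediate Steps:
A = -8 (A = -5 - 3 = -8)
E(H) = 384 - 8*H (E(H) = -8*(H - 48) = -8*(-48 + H) = 384 - 8*H)
√(h(5, -24) + E(-3 - 5*(-2))) = √(-24 + (384 - 8*(-3 - 5*(-2)))) = √(-24 + (384 - 8*(-3 + 10))) = √(-24 + (384 - 8*7)) = √(-24 + (384 - 56)) = √(-24 + 328) = √304 = 4*√19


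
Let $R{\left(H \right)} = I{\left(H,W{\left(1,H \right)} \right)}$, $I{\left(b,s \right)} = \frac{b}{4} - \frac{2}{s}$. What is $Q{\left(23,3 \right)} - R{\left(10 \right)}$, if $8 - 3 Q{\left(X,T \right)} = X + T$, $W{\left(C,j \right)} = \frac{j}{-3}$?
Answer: $- \frac{91}{10} \approx -9.1$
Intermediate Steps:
$W{\left(C,j \right)} = - \frac{j}{3}$ ($W{\left(C,j \right)} = j \left(- \frac{1}{3}\right) = - \frac{j}{3}$)
$Q{\left(X,T \right)} = \frac{8}{3} - \frac{T}{3} - \frac{X}{3}$ ($Q{\left(X,T \right)} = \frac{8}{3} - \frac{X + T}{3} = \frac{8}{3} - \frac{T + X}{3} = \frac{8}{3} - \left(\frac{T}{3} + \frac{X}{3}\right) = \frac{8}{3} - \frac{T}{3} - \frac{X}{3}$)
$I{\left(b,s \right)} = - \frac{2}{s} + \frac{b}{4}$ ($I{\left(b,s \right)} = b \frac{1}{4} - \frac{2}{s} = \frac{b}{4} - \frac{2}{s} = - \frac{2}{s} + \frac{b}{4}$)
$R{\left(H \right)} = \frac{6}{H} + \frac{H}{4}$ ($R{\left(H \right)} = - \frac{2}{\left(- \frac{1}{3}\right) H} + \frac{H}{4} = - 2 \left(- \frac{3}{H}\right) + \frac{H}{4} = \frac{6}{H} + \frac{H}{4}$)
$Q{\left(23,3 \right)} - R{\left(10 \right)} = \left(\frac{8}{3} - 1 - \frac{23}{3}\right) - \left(\frac{6}{10} + \frac{1}{4} \cdot 10\right) = \left(\frac{8}{3} - 1 - \frac{23}{3}\right) - \left(6 \cdot \frac{1}{10} + \frac{5}{2}\right) = -6 - \left(\frac{3}{5} + \frac{5}{2}\right) = -6 - \frac{31}{10} = - \frac{91}{10}$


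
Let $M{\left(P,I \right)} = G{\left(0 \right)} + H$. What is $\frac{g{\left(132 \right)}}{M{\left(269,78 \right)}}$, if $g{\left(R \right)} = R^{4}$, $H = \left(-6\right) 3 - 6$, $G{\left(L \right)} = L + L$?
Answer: $-12649824$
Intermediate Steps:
$G{\left(L \right)} = 2 L$
$H = -24$ ($H = -18 - 6 = -24$)
$M{\left(P,I \right)} = -24$ ($M{\left(P,I \right)} = 2 \cdot 0 - 24 = 0 - 24 = -24$)
$\frac{g{\left(132 \right)}}{M{\left(269,78 \right)}} = \frac{132^{4}}{-24} = 303595776 \left(- \frac{1}{24}\right) = -12649824$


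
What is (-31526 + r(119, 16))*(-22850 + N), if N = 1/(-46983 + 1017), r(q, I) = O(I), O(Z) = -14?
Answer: 16563595302770/22983 ≈ 7.2069e+8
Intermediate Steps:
r(q, I) = -14
N = -1/45966 (N = 1/(-45966) = -1/45966 ≈ -2.1755e-5)
(-31526 + r(119, 16))*(-22850 + N) = (-31526 - 14)*(-22850 - 1/45966) = -31540*(-1050323101/45966) = 16563595302770/22983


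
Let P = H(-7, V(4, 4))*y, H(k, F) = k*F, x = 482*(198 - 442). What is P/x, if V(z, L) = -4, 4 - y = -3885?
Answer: -27223/29402 ≈ -0.92589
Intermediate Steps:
y = 3889 (y = 4 - 1*(-3885) = 4 + 3885 = 3889)
x = -117608 (x = 482*(-244) = -117608)
H(k, F) = F*k
P = 108892 (P = -4*(-7)*3889 = 28*3889 = 108892)
P/x = 108892/(-117608) = 108892*(-1/117608) = -27223/29402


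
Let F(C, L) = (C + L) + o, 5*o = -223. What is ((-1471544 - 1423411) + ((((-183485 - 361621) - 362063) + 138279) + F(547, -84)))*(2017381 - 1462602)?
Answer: -10161960728607/5 ≈ -2.0324e+12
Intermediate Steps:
o = -223/5 (o = (1/5)*(-223) = -223/5 ≈ -44.600)
F(C, L) = -223/5 + C + L (F(C, L) = (C + L) - 223/5 = -223/5 + C + L)
((-1471544 - 1423411) + ((((-183485 - 361621) - 362063) + 138279) + F(547, -84)))*(2017381 - 1462602) = ((-1471544 - 1423411) + ((((-183485 - 361621) - 362063) + 138279) + (-223/5 + 547 - 84)))*(2017381 - 1462602) = (-2894955 + (((-545106 - 362063) + 138279) + 2092/5))*554779 = (-2894955 + ((-907169 + 138279) + 2092/5))*554779 = (-2894955 + (-768890 + 2092/5))*554779 = (-2894955 - 3842358/5)*554779 = -18317133/5*554779 = -10161960728607/5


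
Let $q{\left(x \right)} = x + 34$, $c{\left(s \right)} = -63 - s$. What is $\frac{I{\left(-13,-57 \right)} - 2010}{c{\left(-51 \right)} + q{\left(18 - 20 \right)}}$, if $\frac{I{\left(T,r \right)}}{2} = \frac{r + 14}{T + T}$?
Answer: $- \frac{26087}{260} \approx -100.33$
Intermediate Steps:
$I{\left(T,r \right)} = \frac{14 + r}{T}$ ($I{\left(T,r \right)} = 2 \frac{r + 14}{T + T} = 2 \frac{14 + r}{2 T} = \frac{14 + r}{T}$)
$q{\left(x \right)} = 34 + x$
$\frac{I{\left(-13,-57 \right)} - 2010}{c{\left(-51 \right)} + q{\left(18 - 20 \right)}} = \frac{\frac{14 - 57}{-13} - 2010}{\left(-63 - -51\right) + \left(34 + \left(18 - 20\right)\right)} = \frac{\left(- \frac{1}{13}\right) \left(-43\right) - 2010}{\left(-63 + 51\right) + \left(34 - 2\right)} = \frac{\frac{43}{13} - 2010}{-12 + 32} = - \frac{26087}{13 \cdot 20} = \left(- \frac{26087}{13}\right) \frac{1}{20} = - \frac{26087}{260}$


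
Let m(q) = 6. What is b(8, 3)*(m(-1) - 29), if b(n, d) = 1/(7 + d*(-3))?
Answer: 23/2 ≈ 11.500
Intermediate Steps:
b(n, d) = 1/(7 - 3*d)
b(8, 3)*(m(-1) - 29) = (-1/(-7 + 3*3))*(6 - 29) = -1/(-7 + 9)*(-23) = -1/2*(-23) = -1*½*(-23) = -½*(-23) = 23/2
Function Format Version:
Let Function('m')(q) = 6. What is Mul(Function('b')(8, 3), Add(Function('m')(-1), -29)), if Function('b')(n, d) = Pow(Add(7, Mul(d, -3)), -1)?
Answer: Rational(23, 2) ≈ 11.500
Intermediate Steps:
Function('b')(n, d) = Pow(Add(7, Mul(-3, d)), -1)
Mul(Function('b')(8, 3), Add(Function('m')(-1), -29)) = Mul(Mul(-1, Pow(Add(-7, Mul(3, 3)), -1)), Add(6, -29)) = Mul(Mul(-1, Pow(Add(-7, 9), -1)), -23) = Mul(Mul(-1, Pow(2, -1)), -23) = Mul(Mul(-1, Rational(1, 2)), -23) = Mul(Rational(-1, 2), -23) = Rational(23, 2)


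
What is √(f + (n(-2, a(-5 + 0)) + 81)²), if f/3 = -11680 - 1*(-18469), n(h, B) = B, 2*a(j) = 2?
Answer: √27091 ≈ 164.59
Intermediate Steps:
a(j) = 1 (a(j) = (½)*2 = 1)
f = 20367 (f = 3*(-11680 - 1*(-18469)) = 3*(-11680 + 18469) = 3*6789 = 20367)
√(f + (n(-2, a(-5 + 0)) + 81)²) = √(20367 + (1 + 81)²) = √(20367 + 82²) = √(20367 + 6724) = √27091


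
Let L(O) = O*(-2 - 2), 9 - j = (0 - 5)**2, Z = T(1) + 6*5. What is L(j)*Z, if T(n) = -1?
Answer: 1856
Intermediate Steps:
Z = 29 (Z = -1 + 6*5 = -1 + 30 = 29)
j = -16 (j = 9 - (0 - 5)**2 = 9 - 1*(-5)**2 = 9 - 1*25 = 9 - 25 = -16)
L(O) = -4*O (L(O) = O*(-4) = -4*O)
L(j)*Z = -4*(-16)*29 = 64*29 = 1856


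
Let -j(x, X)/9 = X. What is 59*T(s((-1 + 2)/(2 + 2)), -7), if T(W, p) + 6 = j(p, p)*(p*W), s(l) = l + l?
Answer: -26727/2 ≈ -13364.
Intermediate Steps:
s(l) = 2*l
j(x, X) = -9*X
T(W, p) = -6 - 9*W*p² (T(W, p) = -6 + (-9*p)*(p*W) = -6 + (-9*p)*(W*p) = -6 - 9*W*p²)
59*T(s((-1 + 2)/(2 + 2)), -7) = 59*(-6 - 9*2*((-1 + 2)/(2 + 2))*(-7)²) = 59*(-6 - 9*2*(1/4)*49) = 59*(-6 - 9*2*(1*(¼))*49) = 59*(-6 - 9*2*(¼)*49) = 59*(-6 - 9*½*49) = 59*(-6 - 441/2) = 59*(-453/2) = -26727/2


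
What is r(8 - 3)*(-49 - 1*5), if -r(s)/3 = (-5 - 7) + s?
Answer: -1134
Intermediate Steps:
r(s) = 36 - 3*s (r(s) = -3*((-5 - 7) + s) = -3*(-12 + s) = 36 - 3*s)
r(8 - 3)*(-49 - 1*5) = (36 - 3*(8 - 3))*(-49 - 1*5) = (36 - 3*5)*(-49 - 5) = (36 - 15)*(-54) = 21*(-54) = -1134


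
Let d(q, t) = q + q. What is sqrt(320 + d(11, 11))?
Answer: 3*sqrt(38) ≈ 18.493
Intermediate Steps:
d(q, t) = 2*q
sqrt(320 + d(11, 11)) = sqrt(320 + 2*11) = sqrt(320 + 22) = sqrt(342) = 3*sqrt(38)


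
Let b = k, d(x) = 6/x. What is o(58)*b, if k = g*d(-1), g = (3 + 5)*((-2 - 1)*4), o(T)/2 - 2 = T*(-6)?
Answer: -398592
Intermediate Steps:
o(T) = 4 - 12*T (o(T) = 4 + 2*(T*(-6)) = 4 + 2*(-6*T) = 4 - 12*T)
g = -96 (g = 8*(-3*4) = 8*(-12) = -96)
k = 576 (k = -576/(-1) = -576*(-1) = -96*(-6) = 576)
b = 576
o(58)*b = (4 - 12*58)*576 = (4 - 696)*576 = -692*576 = -398592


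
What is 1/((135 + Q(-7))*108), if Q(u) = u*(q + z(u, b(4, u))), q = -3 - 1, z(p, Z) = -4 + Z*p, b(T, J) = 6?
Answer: 1/52380 ≈ 1.9091e-5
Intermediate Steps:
q = -4
Q(u) = u*(-8 + 6*u) (Q(u) = u*(-4 + (-4 + 6*u)) = u*(-8 + 6*u))
1/((135 + Q(-7))*108) = 1/((135 + 2*(-7)*(-4 + 3*(-7)))*108) = 1/((135 + 2*(-7)*(-4 - 21))*108) = 1/((135 + 2*(-7)*(-25))*108) = 1/((135 + 350)*108) = 1/(485*108) = 1/52380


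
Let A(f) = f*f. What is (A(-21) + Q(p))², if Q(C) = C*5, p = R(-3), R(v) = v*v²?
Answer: 93636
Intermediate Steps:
R(v) = v³
p = -27 (p = (-3)³ = -27)
A(f) = f²
Q(C) = 5*C
(A(-21) + Q(p))² = ((-21)² + 5*(-27))² = (441 - 135)² = 306² = 93636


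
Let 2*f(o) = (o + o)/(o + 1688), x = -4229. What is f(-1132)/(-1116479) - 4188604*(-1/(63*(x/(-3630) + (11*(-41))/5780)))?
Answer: 9277944940408787023/151686532871601 ≈ 61165.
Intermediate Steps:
f(o) = o/(1688 + o) (f(o) = ((o + o)/(o + 1688))/2 = ((2*o)/(1688 + o))/2 = (2*o/(1688 + o))/2 = o/(1688 + o))
f(-1132)/(-1116479) - 4188604*(-1/(63*(x/(-3630) + (11*(-41))/5780))) = -1132/(1688 - 1132)/(-1116479) - 4188604*(-1/(63*(-4229/(-3630) + (11*(-41))/5780))) = -1132/556*(-1/1116479) - 4188604*(-1/(63*(-4229*(-1/3630) - 451*1/5780))) = -1132*1/556*(-1/1116479) - 4188604*(-1/(63*(4229/3630 - 451/5780))) = -283/139*(-1/1116479) - 4188604/((2280649/2098140)*(-63)) = 283/155190581 - 4188604/(-47893629/699380) = 283/155190581 - 4188604*(-699380/47893629) = 283/155190581 + 418489409360/6841947 = 9277944940408787023/151686532871601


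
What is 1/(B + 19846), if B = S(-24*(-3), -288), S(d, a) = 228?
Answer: 1/20074 ≈ 4.9816e-5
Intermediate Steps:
B = 228
1/(B + 19846) = 1/(228 + 19846) = 1/20074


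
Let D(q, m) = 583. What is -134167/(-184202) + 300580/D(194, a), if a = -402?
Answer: 55445656521/107389766 ≈ 516.30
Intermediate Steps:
-134167/(-184202) + 300580/D(194, a) = -134167/(-184202) + 300580/583 = -134167*(-1/184202) + 300580*(1/583) = 134167/184202 + 300580/583 = 55445656521/107389766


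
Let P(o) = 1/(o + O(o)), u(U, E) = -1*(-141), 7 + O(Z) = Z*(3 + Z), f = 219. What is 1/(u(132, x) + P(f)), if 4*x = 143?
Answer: 48830/6885031 ≈ 0.0070922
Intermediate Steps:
x = 143/4 (x = (1/4)*143 = 143/4 ≈ 35.750)
O(Z) = -7 + Z*(3 + Z)
u(U, E) = 141
P(o) = 1/(-7 + o**2 + 4*o) (P(o) = 1/(o + (-7 + o**2 + 3*o)) = 1/(-7 + o**2 + 4*o))
1/(u(132, x) + P(f)) = 1/(141 + 1/(-7 + 219**2 + 4*219)) = 1/(141 + 1/(-7 + 47961 + 876)) = 1/(141 + 1/48830) = 1/(6885031/48830) = 48830/6885031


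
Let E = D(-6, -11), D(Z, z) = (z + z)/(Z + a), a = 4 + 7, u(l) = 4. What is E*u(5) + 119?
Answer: 507/5 ≈ 101.40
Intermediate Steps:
a = 11
D(Z, z) = 2*z/(11 + Z) (D(Z, z) = (z + z)/(Z + 11) = (2*z)/(11 + Z) = 2*z/(11 + Z))
E = -22/5 (E = 2*(-11)/(11 - 6) = 2*(-11)/5 = 2*(-11)*(⅕) = -22/5 ≈ -4.4000)
E*u(5) + 119 = -22/5*4 + 119 = -88/5 + 119 = 507/5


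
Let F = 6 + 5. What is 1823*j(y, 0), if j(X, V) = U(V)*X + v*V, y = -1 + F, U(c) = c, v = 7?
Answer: 0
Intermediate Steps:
F = 11
y = 10 (y = -1 + 11 = 10)
j(X, V) = 7*V + V*X (j(X, V) = V*X + 7*V = 7*V + V*X)
1823*j(y, 0) = 1823*(0*(7 + 10)) = 1823*(0*17) = 1823*0 = 0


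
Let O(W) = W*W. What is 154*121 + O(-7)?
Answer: 18683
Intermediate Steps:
O(W) = W²
154*121 + O(-7) = 154*121 + (-7)² = 18634 + 49 = 18683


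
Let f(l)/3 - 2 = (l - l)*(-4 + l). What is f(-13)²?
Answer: 36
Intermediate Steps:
f(l) = 6 (f(l) = 6 + 3*((l - l)*(-4 + l)) = 6 + 3*(0*(-4 + l)) = 6 + 3*0 = 6 + 0 = 6)
f(-13)² = 6² = 36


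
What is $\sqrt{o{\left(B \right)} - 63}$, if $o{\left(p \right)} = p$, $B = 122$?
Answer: $\sqrt{59} \approx 7.6811$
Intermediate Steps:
$\sqrt{o{\left(B \right)} - 63} = \sqrt{122 - 63} = \sqrt{59}$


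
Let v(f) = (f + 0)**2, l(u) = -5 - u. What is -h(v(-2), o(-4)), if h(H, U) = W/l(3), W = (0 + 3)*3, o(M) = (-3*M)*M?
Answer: 9/8 ≈ 1.1250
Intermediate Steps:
v(f) = f**2
o(M) = -3*M**2
W = 9 (W = 3*3 = 9)
h(H, U) = -9/8 (h(H, U) = 9/(-5 - 1*3) = 9/(-5 - 3) = 9/(-8) = 9*(-1/8) = -9/8)
-h(v(-2), o(-4)) = -1*(-9/8) = 9/8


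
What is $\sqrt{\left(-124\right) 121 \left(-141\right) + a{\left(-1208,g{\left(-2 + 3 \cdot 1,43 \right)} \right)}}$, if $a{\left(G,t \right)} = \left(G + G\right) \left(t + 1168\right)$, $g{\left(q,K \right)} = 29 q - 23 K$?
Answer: $2 \sqrt{403259} \approx 1270.1$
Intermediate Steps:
$g{\left(q,K \right)} = - 23 K + 29 q$
$a{\left(G,t \right)} = 2 G \left(1168 + t\right)$
$\sqrt{\left(-124\right) 121 \left(-141\right) + a{\left(-1208,g{\left(-2 + 3 \cdot 1,43 \right)} \right)}} = \sqrt{\left(-124\right) 121 \left(-141\right) + 2 \left(-1208\right) \left(1168 + \left(\left(-23\right) 43 + 29 \left(-2 + 3 \cdot 1\right)\right)\right)} = \sqrt{\left(-15004\right) \left(-141\right) + 2 \left(-1208\right) \left(1168 - \left(989 - 29 \left(-2 + 3\right)\right)\right)} = \sqrt{2115564 + 2 \left(-1208\right) \left(1168 + \left(-989 + 29 \cdot 1\right)\right)} = \sqrt{2115564 + 2 \left(-1208\right) \left(1168 + \left(-989 + 29\right)\right)} = \sqrt{2115564 + 2 \left(-1208\right) \left(1168 - 960\right)} = \sqrt{2115564 + 2 \left(-1208\right) 208} = \sqrt{2115564 - 502528} = \sqrt{1613036} = 2 \sqrt{403259}$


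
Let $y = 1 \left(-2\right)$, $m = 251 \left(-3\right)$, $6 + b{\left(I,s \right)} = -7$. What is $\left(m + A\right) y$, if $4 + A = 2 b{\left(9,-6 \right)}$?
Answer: $1566$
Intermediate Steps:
$b{\left(I,s \right)} = -13$ ($b{\left(I,s \right)} = -6 - 7 = -13$)
$m = -753$
$A = -30$ ($A = -4 + 2 \left(-13\right) = -4 - 26 = -30$)
$y = -2$
$\left(m + A\right) y = \left(-753 - 30\right) \left(-2\right) = \left(-783\right) \left(-2\right) = 1566$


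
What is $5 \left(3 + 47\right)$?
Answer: $250$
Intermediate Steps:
$5 \left(3 + 47\right) = 5 \cdot 50 = 250$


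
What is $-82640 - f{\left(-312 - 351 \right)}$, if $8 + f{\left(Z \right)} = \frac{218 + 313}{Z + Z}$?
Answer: $- \frac{36523167}{442} \approx -82632.0$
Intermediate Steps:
$f{\left(Z \right)} = -8 + \frac{531}{2 Z}$ ($f{\left(Z \right)} = -8 + \frac{218 + 313}{Z + Z} = -8 + \frac{531}{2 Z}$)
$-82640 - f{\left(-312 - 351 \right)} = -82640 - \left(-8 + \frac{531}{2 \left(-312 - 351\right)}\right) = -82640 - \left(-8 + \frac{531}{2 \left(-663\right)}\right) = -82640 - \left(-8 + \frac{531}{2} \left(- \frac{1}{663}\right)\right) = -82640 - \left(-8 - \frac{177}{442}\right) = -82640 - - \frac{3713}{442} = -82640 + \frac{3713}{442} = - \frac{36523167}{442}$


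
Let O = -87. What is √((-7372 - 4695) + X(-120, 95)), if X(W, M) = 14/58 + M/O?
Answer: I*√91341561/87 ≈ 109.85*I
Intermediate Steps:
X(W, M) = 7/29 - M/87 (X(W, M) = 14/58 + M/(-87) = 14*(1/58) + M*(-1/87) = 7/29 - M/87)
√((-7372 - 4695) + X(-120, 95)) = √((-7372 - 4695) + (7/29 - 1/87*95)) = √(-12067 + (7/29 - 95/87)) = √(-12067 - 74/87) = √(-1049903/87) = I*√91341561/87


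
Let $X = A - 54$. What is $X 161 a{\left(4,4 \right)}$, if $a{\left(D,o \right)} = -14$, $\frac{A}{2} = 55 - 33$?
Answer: $22540$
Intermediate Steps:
$A = 44$ ($A = 2 \left(55 - 33\right) = 2 \cdot 22 = 44$)
$X = -10$ ($X = 44 - 54 = -10$)
$X 161 a{\left(4,4 \right)} = \left(-10\right) 161 \left(-14\right) = \left(-1610\right) \left(-14\right) = 22540$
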